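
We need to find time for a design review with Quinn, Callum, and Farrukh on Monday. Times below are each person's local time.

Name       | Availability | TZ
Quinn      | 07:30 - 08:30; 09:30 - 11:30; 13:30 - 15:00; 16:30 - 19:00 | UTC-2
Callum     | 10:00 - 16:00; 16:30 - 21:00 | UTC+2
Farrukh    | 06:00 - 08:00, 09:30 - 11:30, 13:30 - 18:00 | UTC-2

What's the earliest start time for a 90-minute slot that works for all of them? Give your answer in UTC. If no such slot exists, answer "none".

11:30

Quinn in UTC: 09:30-10:30, 11:30-13:30, 15:30-17:00, 18:30-21:00 (add 2h to convert from UTC-2).
Callum in UTC: 08:00-14:00, 14:30-19:00 (subtract 2h to convert from UTC+2).
Farrukh in UTC: 08:00-10:00, 11:30-13:30, 15:30-20:00 (add 2h to convert from UTC-2).
Quinn ∩ Callum: 09:30-10:30, 11:30-13:30, 15:30-17:00, 18:30-19:00.
Quinn ∩ Callum ∩ Farrukh: 09:30-10:00, 11:30-13:30, 15:30-17:00, 18:30-19:00.
So the common availability across everyone is 09:30-10:00, 11:30-13:30, 15:30-17:00, 18:30-19:00.
The first common window of at least 90 minutes is 11:30-13:30, so the earliest start is 11:30.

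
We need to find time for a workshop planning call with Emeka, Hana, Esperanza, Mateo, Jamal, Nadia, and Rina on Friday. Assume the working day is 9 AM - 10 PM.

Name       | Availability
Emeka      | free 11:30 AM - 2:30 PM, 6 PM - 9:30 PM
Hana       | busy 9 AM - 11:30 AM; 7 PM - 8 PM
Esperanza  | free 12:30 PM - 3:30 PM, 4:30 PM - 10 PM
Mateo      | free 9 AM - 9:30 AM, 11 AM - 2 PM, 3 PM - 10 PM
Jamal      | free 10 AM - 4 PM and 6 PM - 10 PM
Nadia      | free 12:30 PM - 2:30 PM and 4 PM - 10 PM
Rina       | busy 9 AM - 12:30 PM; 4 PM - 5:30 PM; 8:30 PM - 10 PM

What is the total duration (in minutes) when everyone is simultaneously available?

180

Emeka free: 11:30-14:30, 18:00-21:30.
Hana free: 11:30-19:00, 20:00-22:00 (invert busy blocks within the working day).
Esperanza free: 12:30-15:30, 16:30-22:00.
Mateo free: 09:00-09:30, 11:00-14:00, 15:00-22:00.
Jamal free: 10:00-16:00, 18:00-22:00.
Nadia free: 12:30-14:30, 16:00-22:00.
Rina free: 12:30-16:00, 17:30-20:30 (invert busy blocks within the working day).
Emeka ∩ Hana: 11:30-14:30, 18:00-19:00, 20:00-21:30.
Emeka ∩ Hana ∩ Esperanza: 12:30-14:30, 18:00-19:00, 20:00-21:30.
Emeka ∩ Hana ∩ Esperanza ∩ Mateo: 12:30-14:00, 18:00-19:00, 20:00-21:30.
Emeka ∩ Hana ∩ Esperanza ∩ Mateo ∩ Jamal: 12:30-14:00, 18:00-19:00, 20:00-21:30.
Emeka ∩ Hana ∩ Esperanza ∩ Mateo ∩ Jamal ∩ Nadia: 12:30-14:00, 18:00-19:00, 20:00-21:30.
Emeka ∩ Hana ∩ Esperanza ∩ Mateo ∩ Jamal ∩ Nadia ∩ Rina: 12:30-14:00, 18:00-19:00, 20:00-20:30.
Summing the common windows: 90 + 60 + 30 = 180 minutes.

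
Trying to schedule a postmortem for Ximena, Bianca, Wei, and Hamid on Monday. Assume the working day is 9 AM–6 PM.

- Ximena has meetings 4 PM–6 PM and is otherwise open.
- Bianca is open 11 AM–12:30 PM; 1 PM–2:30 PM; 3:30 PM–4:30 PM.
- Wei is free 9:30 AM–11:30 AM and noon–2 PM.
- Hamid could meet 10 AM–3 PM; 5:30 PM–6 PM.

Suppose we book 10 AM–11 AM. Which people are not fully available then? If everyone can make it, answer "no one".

Ximena free: 09:00-16:00 (invert busy blocks within the working day).
Bianca free: 11:00-12:30, 13:00-14:30, 15:30-16:30.
Wei free: 09:30-11:30, 12:00-14:00.
Hamid free: 10:00-15:00, 17:30-18:00.
Ximena: free for 10:00-11:00. Bianca: not fully free for 10:00-11:00. Wei: free for 10:00-11:00. Hamid: free for 10:00-11:00.

Bianca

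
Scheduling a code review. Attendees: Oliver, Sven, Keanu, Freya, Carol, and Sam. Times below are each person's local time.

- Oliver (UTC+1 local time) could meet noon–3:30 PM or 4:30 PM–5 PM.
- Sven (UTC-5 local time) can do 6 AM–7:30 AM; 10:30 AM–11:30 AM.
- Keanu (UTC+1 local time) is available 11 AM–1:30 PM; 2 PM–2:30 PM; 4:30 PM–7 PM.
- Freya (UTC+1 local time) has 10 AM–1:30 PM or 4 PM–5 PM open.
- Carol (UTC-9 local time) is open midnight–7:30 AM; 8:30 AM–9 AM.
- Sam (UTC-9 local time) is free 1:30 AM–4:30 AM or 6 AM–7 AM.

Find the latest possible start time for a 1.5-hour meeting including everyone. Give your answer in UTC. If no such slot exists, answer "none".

11:00

Oliver in UTC: 11:00-14:30, 15:30-16:00 (subtract 1h to convert from UTC+1).
Sven in UTC: 11:00-12:30, 15:30-16:30 (add 5h to convert from UTC-5).
Keanu in UTC: 10:00-12:30, 13:00-13:30, 15:30-18:00 (subtract 1h to convert from UTC+1).
Freya in UTC: 09:00-12:30, 15:00-16:00 (subtract 1h to convert from UTC+1).
Carol in UTC: 09:00-16:30, 17:30-18:00 (add 9h to convert from UTC-9).
Sam in UTC: 10:30-13:30, 15:00-16:00 (add 9h to convert from UTC-9).
Oliver ∩ Sven: 11:00-12:30, 15:30-16:00.
Oliver ∩ Sven ∩ Keanu: 11:00-12:30, 15:30-16:00.
Oliver ∩ Sven ∩ Keanu ∩ Freya: 11:00-12:30, 15:30-16:00.
Oliver ∩ Sven ∩ Keanu ∩ Freya ∩ Carol: 11:00-12:30, 15:30-16:00.
Oliver ∩ Sven ∩ Keanu ∩ Freya ∩ Carol ∩ Sam: 11:00-12:30, 15:30-16:00.
The last common window of at least 90 minutes is 11:00-12:30; a 90-minute meeting can start as late as 11:00 and still end by 12:30.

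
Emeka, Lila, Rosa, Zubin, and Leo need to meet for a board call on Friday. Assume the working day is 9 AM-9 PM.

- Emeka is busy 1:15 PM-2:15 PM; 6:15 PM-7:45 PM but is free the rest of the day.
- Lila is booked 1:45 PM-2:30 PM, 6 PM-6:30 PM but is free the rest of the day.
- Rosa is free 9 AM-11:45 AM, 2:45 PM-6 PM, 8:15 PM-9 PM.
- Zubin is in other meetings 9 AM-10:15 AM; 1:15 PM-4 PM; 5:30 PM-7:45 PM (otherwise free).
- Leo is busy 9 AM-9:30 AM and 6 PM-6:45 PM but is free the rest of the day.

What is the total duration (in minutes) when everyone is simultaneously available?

225

Emeka free: 09:00-13:15, 14:15-18:15, 19:45-21:00 (invert busy blocks within the working day).
Lila free: 09:00-13:45, 14:30-18:00, 18:30-21:00 (invert busy blocks within the working day).
Rosa free: 09:00-11:45, 14:45-18:00, 20:15-21:00.
Zubin free: 10:15-13:15, 16:00-17:30, 19:45-21:00 (invert busy blocks within the working day).
Leo free: 09:30-18:00, 18:45-21:00 (invert busy blocks within the working day).
Emeka ∩ Lila: 09:00-13:15, 14:30-18:00, 19:45-21:00.
Emeka ∩ Lila ∩ Rosa: 09:00-11:45, 14:45-18:00, 20:15-21:00.
Emeka ∩ Lila ∩ Rosa ∩ Zubin: 10:15-11:45, 16:00-17:30, 20:15-21:00.
Emeka ∩ Lila ∩ Rosa ∩ Zubin ∩ Leo: 10:15-11:45, 16:00-17:30, 20:15-21:00.
Those are the intersection windows.
Summing the common windows: 90 + 90 + 45 = 225 minutes.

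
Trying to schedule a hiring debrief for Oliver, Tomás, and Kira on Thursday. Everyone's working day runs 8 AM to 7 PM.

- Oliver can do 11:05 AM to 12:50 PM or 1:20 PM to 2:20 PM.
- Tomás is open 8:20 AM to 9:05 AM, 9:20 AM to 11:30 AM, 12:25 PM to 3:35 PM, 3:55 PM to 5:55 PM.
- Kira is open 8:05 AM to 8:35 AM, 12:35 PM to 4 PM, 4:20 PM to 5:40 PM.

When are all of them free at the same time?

12:35-12:50, 13:20-14:20

Oliver ∩ Tomás: 11:05-11:30, 12:25-12:50, 13:20-14:20.
Oliver ∩ Tomás ∩ Kira: 12:35-12:50, 13:20-14:20.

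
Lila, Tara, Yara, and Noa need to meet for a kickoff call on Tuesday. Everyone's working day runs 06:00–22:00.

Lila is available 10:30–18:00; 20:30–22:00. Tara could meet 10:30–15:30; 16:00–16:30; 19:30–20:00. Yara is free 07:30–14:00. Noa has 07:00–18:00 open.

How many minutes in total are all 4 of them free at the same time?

210

Lila ∩ Tara: 10:30-15:30, 16:00-16:30.
Lila ∩ Tara ∩ Yara: 10:30-14:00.
Lila ∩ Tara ∩ Yara ∩ Noa: 10:30-14:00.
That's a single block of 210 minutes.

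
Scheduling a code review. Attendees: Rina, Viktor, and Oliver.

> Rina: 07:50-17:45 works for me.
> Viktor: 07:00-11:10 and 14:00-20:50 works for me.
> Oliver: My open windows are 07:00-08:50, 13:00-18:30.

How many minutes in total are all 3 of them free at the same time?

285

Rina ∩ Viktor: 07:50-11:10, 14:00-17:45.
Rina ∩ Viktor ∩ Oliver: 07:50-08:50, 14:00-17:45.
Summing the common windows: 60 + 225 = 285 minutes.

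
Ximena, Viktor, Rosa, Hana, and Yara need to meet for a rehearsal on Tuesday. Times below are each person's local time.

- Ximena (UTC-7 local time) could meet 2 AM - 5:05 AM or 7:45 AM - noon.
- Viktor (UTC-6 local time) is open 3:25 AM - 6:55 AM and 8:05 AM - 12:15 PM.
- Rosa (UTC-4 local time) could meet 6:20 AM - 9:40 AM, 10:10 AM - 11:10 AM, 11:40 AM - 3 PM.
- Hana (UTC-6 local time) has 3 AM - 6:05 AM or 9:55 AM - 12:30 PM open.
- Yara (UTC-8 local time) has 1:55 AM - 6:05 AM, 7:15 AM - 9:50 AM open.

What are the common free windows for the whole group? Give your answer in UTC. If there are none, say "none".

10:20-12:05, 15:55-17:50

Ximena in UTC: 09:00-12:05, 14:45-19:00 (add 7h to convert from UTC-7).
Viktor in UTC: 09:25-12:55, 14:05-18:15 (add 6h to convert from UTC-6).
Rosa in UTC: 10:20-13:40, 14:10-15:10, 15:40-19:00 (add 4h to convert from UTC-4).
Hana in UTC: 09:00-12:05, 15:55-18:30 (add 6h to convert from UTC-6).
Yara in UTC: 09:55-14:05, 15:15-17:50 (add 8h to convert from UTC-8).
Ximena ∩ Viktor: 09:25-12:05, 14:45-18:15.
Ximena ∩ Viktor ∩ Rosa: 10:20-12:05, 14:45-15:10, 15:40-18:15.
Ximena ∩ Viktor ∩ Rosa ∩ Hana: 10:20-12:05, 15:55-18:15.
Ximena ∩ Viktor ∩ Rosa ∩ Hana ∩ Yara: 10:20-12:05, 15:55-17:50.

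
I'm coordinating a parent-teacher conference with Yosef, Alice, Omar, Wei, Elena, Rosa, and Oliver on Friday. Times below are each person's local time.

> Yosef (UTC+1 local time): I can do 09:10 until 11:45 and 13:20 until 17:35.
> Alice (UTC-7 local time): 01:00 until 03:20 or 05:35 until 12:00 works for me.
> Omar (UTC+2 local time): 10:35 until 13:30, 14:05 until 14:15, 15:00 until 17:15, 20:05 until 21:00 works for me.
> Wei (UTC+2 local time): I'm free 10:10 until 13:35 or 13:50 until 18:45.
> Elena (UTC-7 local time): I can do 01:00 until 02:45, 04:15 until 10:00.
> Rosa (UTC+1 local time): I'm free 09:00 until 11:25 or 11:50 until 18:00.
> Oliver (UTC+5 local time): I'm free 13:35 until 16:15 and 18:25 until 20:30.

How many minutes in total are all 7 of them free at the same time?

180

Yosef in UTC: 08:10-10:45, 12:20-16:35 (subtract 1h to convert from UTC+1).
Alice in UTC: 08:00-10:20, 12:35-19:00 (add 7h to convert from UTC-7).
Omar in UTC: 08:35-11:30, 12:05-12:15, 13:00-15:15, 18:05-19:00 (subtract 2h to convert from UTC+2).
Wei in UTC: 08:10-11:35, 11:50-16:45 (subtract 2h to convert from UTC+2).
Elena in UTC: 08:00-09:45, 11:15-17:00 (add 7h to convert from UTC-7).
Rosa in UTC: 08:00-10:25, 10:50-17:00 (subtract 1h to convert from UTC+1).
Oliver in UTC: 08:35-11:15, 13:25-15:30 (subtract 5h to convert from UTC+5).
Yosef ∩ Alice: 08:10-10:20, 12:35-16:35.
Yosef ∩ Alice ∩ Omar: 08:35-10:20, 13:00-15:15.
Yosef ∩ Alice ∩ Omar ∩ Wei: 08:35-10:20, 13:00-15:15.
Yosef ∩ Alice ∩ Omar ∩ Wei ∩ Elena: 08:35-09:45, 13:00-15:15.
Yosef ∩ Alice ∩ Omar ∩ Wei ∩ Elena ∩ Rosa: 08:35-09:45, 13:00-15:15.
Yosef ∩ Alice ∩ Omar ∩ Wei ∩ Elena ∩ Rosa ∩ Oliver: 08:35-09:45, 13:25-15:15.
So the common availability across everyone is 08:35-09:45, 13:25-15:15.
Summing the common windows: 70 + 110 = 180 minutes.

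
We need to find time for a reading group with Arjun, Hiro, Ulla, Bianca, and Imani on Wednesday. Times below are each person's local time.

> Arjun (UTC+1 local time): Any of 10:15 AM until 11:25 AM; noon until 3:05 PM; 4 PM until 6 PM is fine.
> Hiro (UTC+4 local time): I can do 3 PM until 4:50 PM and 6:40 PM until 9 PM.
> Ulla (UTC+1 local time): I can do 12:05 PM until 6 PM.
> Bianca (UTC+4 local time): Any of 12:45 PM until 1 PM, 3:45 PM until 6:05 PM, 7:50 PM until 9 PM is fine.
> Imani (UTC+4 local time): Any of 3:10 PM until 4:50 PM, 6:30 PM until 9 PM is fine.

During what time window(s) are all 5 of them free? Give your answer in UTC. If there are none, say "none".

11:45-12:50, 15:50-17:00

Arjun in UTC: 09:15-10:25, 11:00-14:05, 15:00-17:00 (subtract 1h to convert from UTC+1).
Hiro in UTC: 11:00-12:50, 14:40-17:00 (subtract 4h to convert from UTC+4).
Ulla in UTC: 11:05-17:00 (subtract 1h to convert from UTC+1).
Bianca in UTC: 08:45-09:00, 11:45-14:05, 15:50-17:00 (subtract 4h to convert from UTC+4).
Imani in UTC: 11:10-12:50, 14:30-17:00 (subtract 4h to convert from UTC+4).
Arjun ∩ Hiro: 11:00-12:50, 15:00-17:00.
Arjun ∩ Hiro ∩ Ulla: 11:05-12:50, 15:00-17:00.
Arjun ∩ Hiro ∩ Ulla ∩ Bianca: 11:45-12:50, 15:50-17:00.
Arjun ∩ Hiro ∩ Ulla ∩ Bianca ∩ Imani: 11:45-12:50, 15:50-17:00.
So the common availability across everyone is 11:45-12:50, 15:50-17:00.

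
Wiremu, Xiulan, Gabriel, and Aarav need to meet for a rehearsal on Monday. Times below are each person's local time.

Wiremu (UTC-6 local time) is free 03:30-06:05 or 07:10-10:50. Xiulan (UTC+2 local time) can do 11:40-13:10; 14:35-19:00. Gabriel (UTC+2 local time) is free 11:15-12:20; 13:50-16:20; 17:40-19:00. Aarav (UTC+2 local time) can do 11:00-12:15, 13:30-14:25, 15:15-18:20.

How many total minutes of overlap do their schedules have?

Wiremu in UTC: 09:30-12:05, 13:10-16:50 (add 6h to convert from UTC-6).
Xiulan in UTC: 09:40-11:10, 12:35-17:00 (subtract 2h to convert from UTC+2).
Gabriel in UTC: 09:15-10:20, 11:50-14:20, 15:40-17:00 (subtract 2h to convert from UTC+2).
Aarav in UTC: 09:00-10:15, 11:30-12:25, 13:15-16:20 (subtract 2h to convert from UTC+2).
Wiremu ∩ Xiulan: 09:40-11:10, 13:10-16:50.
Wiremu ∩ Xiulan ∩ Gabriel: 09:40-10:20, 13:10-14:20, 15:40-16:50.
Wiremu ∩ Xiulan ∩ Gabriel ∩ Aarav: 09:40-10:15, 13:15-14:20, 15:40-16:20.
Summing the common windows: 35 + 65 + 40 = 140 minutes.

140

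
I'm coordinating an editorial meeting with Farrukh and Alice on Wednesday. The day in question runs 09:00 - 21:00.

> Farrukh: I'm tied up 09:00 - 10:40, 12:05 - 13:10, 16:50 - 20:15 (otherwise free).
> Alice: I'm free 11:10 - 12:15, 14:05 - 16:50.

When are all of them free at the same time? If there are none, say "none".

11:10-12:05, 14:05-16:50

Farrukh free: 10:40-12:05, 13:10-16:50, 20:15-21:00 (invert busy blocks within the working day).
Alice free: 11:10-12:15, 14:05-16:50.
Farrukh ∩ Alice: 11:10-12:05, 14:05-16:50.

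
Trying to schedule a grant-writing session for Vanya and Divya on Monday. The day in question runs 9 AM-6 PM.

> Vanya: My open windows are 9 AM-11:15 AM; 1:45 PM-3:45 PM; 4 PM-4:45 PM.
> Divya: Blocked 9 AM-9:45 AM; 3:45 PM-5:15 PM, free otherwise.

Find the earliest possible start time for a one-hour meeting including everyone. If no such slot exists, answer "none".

09:45

Vanya free: 09:00-11:15, 13:45-15:45, 16:00-16:45.
Divya free: 09:45-15:45, 17:15-18:00 (invert busy blocks within the working day).
Vanya ∩ Divya: 09:45-11:15, 13:45-15:45.
The first common window of at least 60 minutes is 09:45-11:15, so the earliest start is 09:45.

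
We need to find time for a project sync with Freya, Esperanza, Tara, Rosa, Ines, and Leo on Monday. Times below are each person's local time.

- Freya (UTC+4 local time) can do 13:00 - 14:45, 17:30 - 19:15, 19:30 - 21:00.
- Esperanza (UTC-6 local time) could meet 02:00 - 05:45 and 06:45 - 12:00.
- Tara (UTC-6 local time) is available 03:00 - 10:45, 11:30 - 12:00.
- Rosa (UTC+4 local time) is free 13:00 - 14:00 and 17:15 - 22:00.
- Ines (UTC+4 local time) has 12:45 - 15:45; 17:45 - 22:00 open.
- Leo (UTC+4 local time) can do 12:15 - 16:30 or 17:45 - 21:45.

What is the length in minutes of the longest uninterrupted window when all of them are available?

90

Freya in UTC: 09:00-10:45, 13:30-15:15, 15:30-17:00 (subtract 4h to convert from UTC+4).
Esperanza in UTC: 08:00-11:45, 12:45-18:00 (add 6h to convert from UTC-6).
Tara in UTC: 09:00-16:45, 17:30-18:00 (add 6h to convert from UTC-6).
Rosa in UTC: 09:00-10:00, 13:15-18:00 (subtract 4h to convert from UTC+4).
Ines in UTC: 08:45-11:45, 13:45-18:00 (subtract 4h to convert from UTC+4).
Leo in UTC: 08:15-12:30, 13:45-17:45 (subtract 4h to convert from UTC+4).
Freya ∩ Esperanza: 09:00-10:45, 13:30-15:15, 15:30-17:00.
Freya ∩ Esperanza ∩ Tara: 09:00-10:45, 13:30-15:15, 15:30-16:45.
Freya ∩ Esperanza ∩ Tara ∩ Rosa: 09:00-10:00, 13:30-15:15, 15:30-16:45.
Freya ∩ Esperanza ∩ Tara ∩ Rosa ∩ Ines: 09:00-10:00, 13:45-15:15, 15:30-16:45.
Freya ∩ Esperanza ∩ Tara ∩ Rosa ∩ Ines ∩ Leo: 09:00-10:00, 13:45-15:15, 15:30-16:45.
The longest is 13:45-15:15 at 90 minutes.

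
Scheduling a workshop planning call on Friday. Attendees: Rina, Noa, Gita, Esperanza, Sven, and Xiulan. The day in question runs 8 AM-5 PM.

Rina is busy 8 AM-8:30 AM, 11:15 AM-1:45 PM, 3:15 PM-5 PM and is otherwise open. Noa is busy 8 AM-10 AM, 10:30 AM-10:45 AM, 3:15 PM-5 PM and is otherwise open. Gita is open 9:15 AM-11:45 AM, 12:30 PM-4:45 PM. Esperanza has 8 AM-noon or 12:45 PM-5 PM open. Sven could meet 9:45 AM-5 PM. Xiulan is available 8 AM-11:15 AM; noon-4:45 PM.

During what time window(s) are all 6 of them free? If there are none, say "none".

10:00-10:30, 10:45-11:15, 13:45-15:15

Rina free: 08:30-11:15, 13:45-15:15 (invert busy blocks within the working day).
Noa free: 10:00-10:30, 10:45-15:15 (invert busy blocks within the working day).
Gita free: 09:15-11:45, 12:30-16:45.
Esperanza free: 08:00-12:00, 12:45-17:00.
Sven free: 09:45-17:00.
Xiulan free: 08:00-11:15, 12:00-16:45.
Rina ∩ Noa: 10:00-10:30, 10:45-11:15, 13:45-15:15.
Rina ∩ Noa ∩ Gita: 10:00-10:30, 10:45-11:15, 13:45-15:15.
Rina ∩ Noa ∩ Gita ∩ Esperanza: 10:00-10:30, 10:45-11:15, 13:45-15:15.
Rina ∩ Noa ∩ Gita ∩ Esperanza ∩ Sven: 10:00-10:30, 10:45-11:15, 13:45-15:15.
Rina ∩ Noa ∩ Gita ∩ Esperanza ∩ Sven ∩ Xiulan: 10:00-10:30, 10:45-11:15, 13:45-15:15.
So the common availability across everyone is 10:00-10:30, 10:45-11:15, 13:45-15:15.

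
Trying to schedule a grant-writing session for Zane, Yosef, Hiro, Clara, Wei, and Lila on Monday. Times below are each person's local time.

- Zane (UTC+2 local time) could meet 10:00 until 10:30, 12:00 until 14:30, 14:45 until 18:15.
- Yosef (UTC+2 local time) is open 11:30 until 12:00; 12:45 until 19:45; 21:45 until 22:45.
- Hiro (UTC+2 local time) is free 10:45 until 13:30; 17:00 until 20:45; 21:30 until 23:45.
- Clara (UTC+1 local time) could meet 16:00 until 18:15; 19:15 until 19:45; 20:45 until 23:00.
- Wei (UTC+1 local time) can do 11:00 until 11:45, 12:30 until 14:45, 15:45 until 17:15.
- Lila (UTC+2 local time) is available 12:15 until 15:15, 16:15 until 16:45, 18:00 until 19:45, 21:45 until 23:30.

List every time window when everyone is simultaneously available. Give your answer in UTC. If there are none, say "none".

Zane in UTC: 08:00-08:30, 10:00-12:30, 12:45-16:15 (subtract 2h to convert from UTC+2).
Yosef in UTC: 09:30-10:00, 10:45-17:45, 19:45-20:45 (subtract 2h to convert from UTC+2).
Hiro in UTC: 08:45-11:30, 15:00-18:45, 19:30-21:45 (subtract 2h to convert from UTC+2).
Clara in UTC: 15:00-17:15, 18:15-18:45, 19:45-22:00 (subtract 1h to convert from UTC+1).
Wei in UTC: 10:00-10:45, 11:30-13:45, 14:45-16:15 (subtract 1h to convert from UTC+1).
Lila in UTC: 10:15-13:15, 14:15-14:45, 16:00-17:45, 19:45-21:30 (subtract 2h to convert from UTC+2).
Zane ∩ Yosef: 10:45-12:30, 12:45-16:15.
Zane ∩ Yosef ∩ Hiro: 10:45-11:30, 15:00-16:15.
Zane ∩ Yosef ∩ Hiro ∩ Clara: 15:00-16:15.
Zane ∩ Yosef ∩ Hiro ∩ Clara ∩ Wei: 15:00-16:15.
Zane ∩ Yosef ∩ Hiro ∩ Clara ∩ Wei ∩ Lila: 16:00-16:15.

16:00-16:15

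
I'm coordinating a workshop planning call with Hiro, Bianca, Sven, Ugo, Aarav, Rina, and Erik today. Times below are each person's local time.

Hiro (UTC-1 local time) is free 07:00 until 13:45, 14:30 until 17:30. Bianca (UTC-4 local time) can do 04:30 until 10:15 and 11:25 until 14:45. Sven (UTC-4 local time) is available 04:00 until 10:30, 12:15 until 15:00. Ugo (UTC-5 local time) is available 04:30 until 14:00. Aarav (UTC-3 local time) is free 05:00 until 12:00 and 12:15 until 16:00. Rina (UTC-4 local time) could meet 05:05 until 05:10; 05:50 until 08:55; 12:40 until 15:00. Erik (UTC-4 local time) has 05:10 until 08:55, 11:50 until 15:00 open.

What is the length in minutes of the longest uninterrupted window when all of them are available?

185

Hiro in UTC: 08:00-14:45, 15:30-18:30 (add 1h to convert from UTC-1).
Bianca in UTC: 08:30-14:15, 15:25-18:45 (add 4h to convert from UTC-4).
Sven in UTC: 08:00-14:30, 16:15-19:00 (add 4h to convert from UTC-4).
Ugo in UTC: 09:30-19:00 (add 5h to convert from UTC-5).
Aarav in UTC: 08:00-15:00, 15:15-19:00 (add 3h to convert from UTC-3).
Rina in UTC: 09:05-09:10, 09:50-12:55, 16:40-19:00 (add 4h to convert from UTC-4).
Erik in UTC: 09:10-12:55, 15:50-19:00 (add 4h to convert from UTC-4).
Hiro ∩ Bianca: 08:30-14:15, 15:30-18:30.
Hiro ∩ Bianca ∩ Sven: 08:30-14:15, 16:15-18:30.
Hiro ∩ Bianca ∩ Sven ∩ Ugo: 09:30-14:15, 16:15-18:30.
Hiro ∩ Bianca ∩ Sven ∩ Ugo ∩ Aarav: 09:30-14:15, 16:15-18:30.
Hiro ∩ Bianca ∩ Sven ∩ Ugo ∩ Aarav ∩ Rina: 09:50-12:55, 16:40-18:30.
Hiro ∩ Bianca ∩ Sven ∩ Ugo ∩ Aarav ∩ Rina ∩ Erik: 09:50-12:55, 16:40-18:30.
The longest is 09:50-12:55 at 185 minutes.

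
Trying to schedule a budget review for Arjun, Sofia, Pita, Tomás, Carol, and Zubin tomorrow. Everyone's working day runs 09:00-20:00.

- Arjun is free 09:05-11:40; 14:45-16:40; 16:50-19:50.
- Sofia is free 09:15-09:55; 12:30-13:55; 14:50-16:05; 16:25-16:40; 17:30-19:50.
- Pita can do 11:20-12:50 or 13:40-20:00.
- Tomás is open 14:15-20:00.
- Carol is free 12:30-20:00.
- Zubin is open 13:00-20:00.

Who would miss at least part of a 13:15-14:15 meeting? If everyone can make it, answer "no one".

Arjun: not fully free for 13:15-14:15. Sofia: not fully free for 13:15-14:15. Pita: not fully free for 13:15-14:15. Tomás: not fully free for 13:15-14:15. Carol: free for 13:15-14:15. Zubin: free for 13:15-14:15.

Arjun, Pita, Sofia, Tomás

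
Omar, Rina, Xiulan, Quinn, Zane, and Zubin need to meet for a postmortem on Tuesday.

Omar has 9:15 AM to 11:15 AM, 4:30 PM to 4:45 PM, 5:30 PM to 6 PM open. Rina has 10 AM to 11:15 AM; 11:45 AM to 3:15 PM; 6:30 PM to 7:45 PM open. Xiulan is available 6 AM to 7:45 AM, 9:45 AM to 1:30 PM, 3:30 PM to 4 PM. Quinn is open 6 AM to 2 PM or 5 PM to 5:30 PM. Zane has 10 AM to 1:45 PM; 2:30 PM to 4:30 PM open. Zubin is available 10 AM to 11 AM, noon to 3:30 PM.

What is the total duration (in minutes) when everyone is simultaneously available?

Omar ∩ Rina: 10:00-11:15.
Omar ∩ Rina ∩ Xiulan: 10:00-11:15.
Omar ∩ Rina ∩ Xiulan ∩ Quinn: 10:00-11:15.
Omar ∩ Rina ∩ Xiulan ∩ Quinn ∩ Zane: 10:00-11:15.
Omar ∩ Rina ∩ Xiulan ∩ Quinn ∩ Zane ∩ Zubin: 10:00-11:00.
That's a single block of 60 minutes.

60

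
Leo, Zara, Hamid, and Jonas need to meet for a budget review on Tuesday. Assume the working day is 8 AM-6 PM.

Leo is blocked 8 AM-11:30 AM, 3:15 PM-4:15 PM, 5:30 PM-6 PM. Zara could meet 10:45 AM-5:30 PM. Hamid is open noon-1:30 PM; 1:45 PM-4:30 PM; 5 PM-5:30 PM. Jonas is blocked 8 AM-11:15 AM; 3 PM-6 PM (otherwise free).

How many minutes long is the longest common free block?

90

Leo free: 11:30-15:15, 16:15-17:30 (invert busy blocks within the working day).
Zara free: 10:45-17:30.
Hamid free: 12:00-13:30, 13:45-16:30, 17:00-17:30.
Jonas free: 11:15-15:00 (invert busy blocks within the working day).
Leo ∩ Zara: 11:30-15:15, 16:15-17:30.
Leo ∩ Zara ∩ Hamid: 12:00-13:30, 13:45-15:15, 16:15-16:30, 17:00-17:30.
Leo ∩ Zara ∩ Hamid ∩ Jonas: 12:00-13:30, 13:45-15:00.
Those are the intersection windows.
The longest is 12:00-13:30 at 90 minutes.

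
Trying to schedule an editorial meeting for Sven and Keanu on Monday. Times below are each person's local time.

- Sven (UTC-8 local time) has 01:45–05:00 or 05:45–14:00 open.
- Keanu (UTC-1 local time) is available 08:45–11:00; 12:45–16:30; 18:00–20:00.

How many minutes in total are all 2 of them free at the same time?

480

Sven in UTC: 09:45-13:00, 13:45-22:00 (add 8h to convert from UTC-8).
Keanu in UTC: 09:45-12:00, 13:45-17:30, 19:00-21:00 (add 1h to convert from UTC-1).
Sven ∩ Keanu: 09:45-12:00, 13:45-17:30, 19:00-21:00.
So the common availability across everyone is 09:45-12:00, 13:45-17:30, 19:00-21:00.
Summing the common windows: 135 + 225 + 120 = 480 minutes.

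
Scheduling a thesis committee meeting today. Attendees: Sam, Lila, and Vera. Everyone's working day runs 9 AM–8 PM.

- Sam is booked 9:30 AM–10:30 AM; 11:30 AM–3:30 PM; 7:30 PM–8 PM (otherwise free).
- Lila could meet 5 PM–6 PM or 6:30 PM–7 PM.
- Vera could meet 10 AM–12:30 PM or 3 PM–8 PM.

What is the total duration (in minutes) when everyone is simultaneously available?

Sam free: 09:00-09:30, 10:30-11:30, 15:30-19:30 (invert busy blocks within the working day).
Lila free: 17:00-18:00, 18:30-19:00.
Vera free: 10:00-12:30, 15:00-20:00.
Sam ∩ Lila: 17:00-18:00, 18:30-19:00.
Sam ∩ Lila ∩ Vera: 17:00-18:00, 18:30-19:00.
Summing the common windows: 60 + 30 = 90 minutes.

90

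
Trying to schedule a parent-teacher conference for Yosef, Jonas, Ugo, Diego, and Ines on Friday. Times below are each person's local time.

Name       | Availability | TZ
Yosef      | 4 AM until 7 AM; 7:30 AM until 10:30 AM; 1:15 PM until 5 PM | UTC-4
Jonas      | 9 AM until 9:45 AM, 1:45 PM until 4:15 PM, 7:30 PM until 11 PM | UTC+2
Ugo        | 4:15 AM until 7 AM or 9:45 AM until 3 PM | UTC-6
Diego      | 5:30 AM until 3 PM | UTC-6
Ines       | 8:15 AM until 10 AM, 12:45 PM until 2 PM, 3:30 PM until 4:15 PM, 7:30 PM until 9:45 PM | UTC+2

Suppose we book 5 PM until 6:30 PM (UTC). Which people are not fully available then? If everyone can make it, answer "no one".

Yosef in UTC: 08:00-11:00, 11:30-14:30, 17:15-21:00 (add 4h to convert from UTC-4).
Jonas in UTC: 07:00-07:45, 11:45-14:15, 17:30-21:00 (subtract 2h to convert from UTC+2).
Ugo in UTC: 10:15-13:00, 15:45-21:00 (add 6h to convert from UTC-6).
Diego in UTC: 11:30-21:00 (add 6h to convert from UTC-6).
Ines in UTC: 06:15-08:00, 10:45-12:00, 13:30-14:15, 17:30-19:45 (subtract 2h to convert from UTC+2).
Yosef: not fully free for 17:00-18:30. Jonas: not fully free for 17:00-18:30. Ugo: free for 17:00-18:30. Diego: free for 17:00-18:30. Ines: not fully free for 17:00-18:30.

Ines, Jonas, Yosef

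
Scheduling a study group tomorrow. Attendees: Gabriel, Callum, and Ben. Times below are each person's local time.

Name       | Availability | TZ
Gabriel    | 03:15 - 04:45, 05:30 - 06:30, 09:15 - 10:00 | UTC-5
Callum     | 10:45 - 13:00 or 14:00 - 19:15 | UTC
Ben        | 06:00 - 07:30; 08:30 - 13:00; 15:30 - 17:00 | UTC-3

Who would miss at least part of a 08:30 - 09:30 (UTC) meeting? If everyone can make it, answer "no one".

Gabriel in UTC: 08:15-09:45, 10:30-11:30, 14:15-15:00 (add 5h to convert from UTC-5).
Callum in UTC: 10:45-13:00, 14:00-19:15.
Ben in UTC: 09:00-10:30, 11:30-16:00, 18:30-20:00 (add 3h to convert from UTC-3).
Gabriel: free for 08:30-09:30. Callum: not fully free for 08:30-09:30. Ben: not fully free for 08:30-09:30.

Ben, Callum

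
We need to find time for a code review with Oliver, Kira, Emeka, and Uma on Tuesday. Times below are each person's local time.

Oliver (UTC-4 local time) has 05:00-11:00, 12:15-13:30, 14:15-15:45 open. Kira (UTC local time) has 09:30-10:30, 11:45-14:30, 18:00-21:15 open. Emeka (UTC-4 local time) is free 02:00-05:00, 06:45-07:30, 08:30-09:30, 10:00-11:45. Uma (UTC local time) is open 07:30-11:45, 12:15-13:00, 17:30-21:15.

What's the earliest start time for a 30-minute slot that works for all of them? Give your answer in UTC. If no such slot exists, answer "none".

12:30

Oliver in UTC: 09:00-15:00, 16:15-17:30, 18:15-19:45 (add 4h to convert from UTC-4).
Kira in UTC: 09:30-10:30, 11:45-14:30, 18:00-21:15.
Emeka in UTC: 06:00-09:00, 10:45-11:30, 12:30-13:30, 14:00-15:45 (add 4h to convert from UTC-4).
Uma in UTC: 07:30-11:45, 12:15-13:00, 17:30-21:15.
Oliver ∩ Kira: 09:30-10:30, 11:45-14:30, 18:15-19:45.
Oliver ∩ Kira ∩ Emeka: 12:30-13:30, 14:00-14:30.
Oliver ∩ Kira ∩ Emeka ∩ Uma: 12:30-13:00.
The first common window of at least 30 minutes is 12:30-13:00, so the earliest start is 12:30.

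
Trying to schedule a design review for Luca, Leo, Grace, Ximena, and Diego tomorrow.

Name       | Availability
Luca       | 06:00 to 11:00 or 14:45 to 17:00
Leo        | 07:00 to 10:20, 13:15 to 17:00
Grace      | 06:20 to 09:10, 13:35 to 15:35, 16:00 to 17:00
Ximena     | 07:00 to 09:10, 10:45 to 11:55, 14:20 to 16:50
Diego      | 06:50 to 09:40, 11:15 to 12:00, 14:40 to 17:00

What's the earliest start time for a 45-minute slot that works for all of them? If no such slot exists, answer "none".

07:00

Luca ∩ Leo: 07:00-10:20, 14:45-17:00.
Luca ∩ Leo ∩ Grace: 07:00-09:10, 14:45-15:35, 16:00-17:00.
Luca ∩ Leo ∩ Grace ∩ Ximena: 07:00-09:10, 14:45-15:35, 16:00-16:50.
Luca ∩ Leo ∩ Grace ∩ Ximena ∩ Diego: 07:00-09:10, 14:45-15:35, 16:00-16:50.
The first common window of at least 45 minutes is 07:00-09:10, so the earliest start is 07:00.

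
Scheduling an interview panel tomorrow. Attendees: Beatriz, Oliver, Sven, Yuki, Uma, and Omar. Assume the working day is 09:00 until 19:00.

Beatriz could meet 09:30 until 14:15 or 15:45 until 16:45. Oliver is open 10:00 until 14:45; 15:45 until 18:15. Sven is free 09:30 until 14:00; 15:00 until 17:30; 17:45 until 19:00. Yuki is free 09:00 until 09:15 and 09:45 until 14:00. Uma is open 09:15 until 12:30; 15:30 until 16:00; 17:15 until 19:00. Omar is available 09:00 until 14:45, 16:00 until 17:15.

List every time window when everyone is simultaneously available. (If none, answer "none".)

Beatriz ∩ Oliver: 10:00-14:15, 15:45-16:45.
Beatriz ∩ Oliver ∩ Sven: 10:00-14:00, 15:45-16:45.
Beatriz ∩ Oliver ∩ Sven ∩ Yuki: 10:00-14:00.
Beatriz ∩ Oliver ∩ Sven ∩ Yuki ∩ Uma: 10:00-12:30.
Beatriz ∩ Oliver ∩ Sven ∩ Yuki ∩ Uma ∩ Omar: 10:00-12:30.

10:00-12:30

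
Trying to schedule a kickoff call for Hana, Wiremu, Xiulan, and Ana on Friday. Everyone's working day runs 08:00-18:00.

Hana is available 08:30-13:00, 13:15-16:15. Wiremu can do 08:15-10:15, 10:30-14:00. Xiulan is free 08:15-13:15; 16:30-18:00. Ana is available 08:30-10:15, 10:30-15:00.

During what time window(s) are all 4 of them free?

Hana ∩ Wiremu: 08:30-10:15, 10:30-13:00, 13:15-14:00.
Hana ∩ Wiremu ∩ Xiulan: 08:30-10:15, 10:30-13:00.
Hana ∩ Wiremu ∩ Xiulan ∩ Ana: 08:30-10:15, 10:30-13:00.

08:30-10:15, 10:30-13:00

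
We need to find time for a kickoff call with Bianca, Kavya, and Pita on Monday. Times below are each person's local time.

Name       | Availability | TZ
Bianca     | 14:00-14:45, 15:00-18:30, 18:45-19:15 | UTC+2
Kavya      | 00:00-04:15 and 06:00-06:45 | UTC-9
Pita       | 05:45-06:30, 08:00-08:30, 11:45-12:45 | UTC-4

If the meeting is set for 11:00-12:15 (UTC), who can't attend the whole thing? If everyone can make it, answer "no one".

Bianca, Pita

Bianca in UTC: 12:00-12:45, 13:00-16:30, 16:45-17:15 (subtract 2h to convert from UTC+2).
Kavya in UTC: 09:00-13:15, 15:00-15:45 (add 9h to convert from UTC-9).
Pita in UTC: 09:45-10:30, 12:00-12:30, 15:45-16:45 (add 4h to convert from UTC-4).
Bianca: not fully free for 11:00-12:15. Kavya: free for 11:00-12:15. Pita: not fully free for 11:00-12:15.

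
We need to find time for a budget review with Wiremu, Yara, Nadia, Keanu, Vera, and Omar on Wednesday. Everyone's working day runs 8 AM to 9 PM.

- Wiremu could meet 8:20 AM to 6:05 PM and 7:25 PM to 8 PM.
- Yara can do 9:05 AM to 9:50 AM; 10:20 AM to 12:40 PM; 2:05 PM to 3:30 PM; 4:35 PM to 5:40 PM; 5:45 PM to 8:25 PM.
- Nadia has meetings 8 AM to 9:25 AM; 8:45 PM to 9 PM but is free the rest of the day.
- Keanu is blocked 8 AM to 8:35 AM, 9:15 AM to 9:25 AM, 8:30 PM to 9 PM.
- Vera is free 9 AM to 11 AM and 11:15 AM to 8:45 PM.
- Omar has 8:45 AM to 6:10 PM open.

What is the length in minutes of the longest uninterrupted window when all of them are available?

Wiremu free: 08:20-18:05, 19:25-20:00.
Yara free: 09:05-09:50, 10:20-12:40, 14:05-15:30, 16:35-17:40, 17:45-20:25.
Nadia free: 09:25-20:45 (invert busy blocks within the working day).
Keanu free: 08:35-09:15, 09:25-20:30 (invert busy blocks within the working day).
Vera free: 09:00-11:00, 11:15-20:45.
Omar free: 08:45-18:10.
Wiremu ∩ Yara: 09:05-09:50, 10:20-12:40, 14:05-15:30, 16:35-17:40, 17:45-18:05, 19:25-20:00.
Wiremu ∩ Yara ∩ Nadia: 09:25-09:50, 10:20-12:40, 14:05-15:30, 16:35-17:40, 17:45-18:05, 19:25-20:00.
Wiremu ∩ Yara ∩ Nadia ∩ Keanu: 09:25-09:50, 10:20-12:40, 14:05-15:30, 16:35-17:40, 17:45-18:05, 19:25-20:00.
Wiremu ∩ Yara ∩ Nadia ∩ Keanu ∩ Vera: 09:25-09:50, 10:20-11:00, 11:15-12:40, 14:05-15:30, 16:35-17:40, 17:45-18:05, 19:25-20:00.
Wiremu ∩ Yara ∩ Nadia ∩ Keanu ∩ Vera ∩ Omar: 09:25-09:50, 10:20-11:00, 11:15-12:40, 14:05-15:30, 16:35-17:40, 17:45-18:05.
The longest is 11:15-12:40 at 85 minutes.

85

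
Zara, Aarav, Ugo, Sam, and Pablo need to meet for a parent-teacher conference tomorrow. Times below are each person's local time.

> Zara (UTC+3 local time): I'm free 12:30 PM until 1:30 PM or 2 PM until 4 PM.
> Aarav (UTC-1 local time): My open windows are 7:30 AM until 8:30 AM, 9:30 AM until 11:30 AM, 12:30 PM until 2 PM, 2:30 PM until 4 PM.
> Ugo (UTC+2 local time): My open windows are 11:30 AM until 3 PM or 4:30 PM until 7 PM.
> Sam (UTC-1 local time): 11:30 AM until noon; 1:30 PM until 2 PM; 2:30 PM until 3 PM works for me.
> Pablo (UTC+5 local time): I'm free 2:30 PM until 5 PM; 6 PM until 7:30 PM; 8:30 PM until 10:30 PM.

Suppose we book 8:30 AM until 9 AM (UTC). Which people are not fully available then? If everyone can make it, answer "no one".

Zara in UTC: 09:30-10:30, 11:00-13:00 (subtract 3h to convert from UTC+3).
Aarav in UTC: 08:30-09:30, 10:30-12:30, 13:30-15:00, 15:30-17:00 (add 1h to convert from UTC-1).
Ugo in UTC: 09:30-13:00, 14:30-17:00 (subtract 2h to convert from UTC+2).
Sam in UTC: 12:30-13:00, 14:30-15:00, 15:30-16:00 (add 1h to convert from UTC-1).
Pablo in UTC: 09:30-12:00, 13:00-14:30, 15:30-17:30 (subtract 5h to convert from UTC+5).
Zara: not fully free for 08:30-09:00. Aarav: free for 08:30-09:00. Ugo: not fully free for 08:30-09:00. Sam: not fully free for 08:30-09:00. Pablo: not fully free for 08:30-09:00.

Pablo, Sam, Ugo, Zara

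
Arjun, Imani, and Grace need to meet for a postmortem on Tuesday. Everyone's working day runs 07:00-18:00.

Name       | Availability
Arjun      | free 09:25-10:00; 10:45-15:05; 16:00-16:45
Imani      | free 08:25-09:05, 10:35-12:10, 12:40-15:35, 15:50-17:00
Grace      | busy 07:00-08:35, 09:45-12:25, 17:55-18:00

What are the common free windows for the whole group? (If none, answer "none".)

Arjun free: 09:25-10:00, 10:45-15:05, 16:00-16:45.
Imani free: 08:25-09:05, 10:35-12:10, 12:40-15:35, 15:50-17:00.
Grace free: 08:35-09:45, 12:25-17:55 (invert busy blocks within the working day).
Arjun ∩ Imani: 10:45-12:10, 12:40-15:05, 16:00-16:45.
Arjun ∩ Imani ∩ Grace: 12:40-15:05, 16:00-16:45.

12:40-15:05, 16:00-16:45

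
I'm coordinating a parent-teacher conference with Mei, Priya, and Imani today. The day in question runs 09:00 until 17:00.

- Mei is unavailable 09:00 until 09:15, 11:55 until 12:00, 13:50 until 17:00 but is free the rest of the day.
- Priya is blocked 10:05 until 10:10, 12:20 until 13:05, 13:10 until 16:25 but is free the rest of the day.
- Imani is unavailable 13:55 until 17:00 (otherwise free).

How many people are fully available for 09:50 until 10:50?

Mei free: 09:15-11:55, 12:00-13:50 (invert busy blocks within the working day).
Priya free: 09:00-10:05, 10:10-12:20, 13:05-13:10, 16:25-17:00 (invert busy blocks within the working day).
Imani free: 09:00-13:55 (invert busy blocks within the working day).
Mei and Imani can make the full 09:50-10:50 slot — that's 2.

2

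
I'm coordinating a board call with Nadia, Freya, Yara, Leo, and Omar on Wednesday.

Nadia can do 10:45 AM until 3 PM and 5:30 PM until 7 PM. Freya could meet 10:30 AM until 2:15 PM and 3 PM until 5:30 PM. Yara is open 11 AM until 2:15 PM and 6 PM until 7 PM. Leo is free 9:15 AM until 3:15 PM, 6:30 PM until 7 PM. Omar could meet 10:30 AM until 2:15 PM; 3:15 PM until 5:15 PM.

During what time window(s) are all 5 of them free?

11:00-14:15

Nadia ∩ Freya: 10:45-14:15.
Nadia ∩ Freya ∩ Yara: 11:00-14:15.
Nadia ∩ Freya ∩ Yara ∩ Leo: 11:00-14:15.
Nadia ∩ Freya ∩ Yara ∩ Leo ∩ Omar: 11:00-14:15.
Those are the intersection windows.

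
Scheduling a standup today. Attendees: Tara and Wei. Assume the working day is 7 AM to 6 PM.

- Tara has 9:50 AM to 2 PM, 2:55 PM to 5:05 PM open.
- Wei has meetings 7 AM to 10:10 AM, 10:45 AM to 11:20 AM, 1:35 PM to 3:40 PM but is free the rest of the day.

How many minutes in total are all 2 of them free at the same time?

255

Tara free: 09:50-14:00, 14:55-17:05.
Wei free: 10:10-10:45, 11:20-13:35, 15:40-18:00 (invert busy blocks within the working day).
Tara ∩ Wei: 10:10-10:45, 11:20-13:35, 15:40-17:05.
So the common availability across everyone is 10:10-10:45, 11:20-13:35, 15:40-17:05.
Summing the common windows: 35 + 135 + 85 = 255 minutes.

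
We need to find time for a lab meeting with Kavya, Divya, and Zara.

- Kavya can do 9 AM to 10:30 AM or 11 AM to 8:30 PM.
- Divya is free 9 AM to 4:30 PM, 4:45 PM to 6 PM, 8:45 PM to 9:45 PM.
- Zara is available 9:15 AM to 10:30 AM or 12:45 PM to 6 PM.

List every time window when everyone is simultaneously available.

Kavya ∩ Divya: 09:00-10:30, 11:00-16:30, 16:45-18:00.
Kavya ∩ Divya ∩ Zara: 09:15-10:30, 12:45-16:30, 16:45-18:00.
So the common availability across everyone is 09:15-10:30, 12:45-16:30, 16:45-18:00.

09:15-10:30, 12:45-16:30, 16:45-18:00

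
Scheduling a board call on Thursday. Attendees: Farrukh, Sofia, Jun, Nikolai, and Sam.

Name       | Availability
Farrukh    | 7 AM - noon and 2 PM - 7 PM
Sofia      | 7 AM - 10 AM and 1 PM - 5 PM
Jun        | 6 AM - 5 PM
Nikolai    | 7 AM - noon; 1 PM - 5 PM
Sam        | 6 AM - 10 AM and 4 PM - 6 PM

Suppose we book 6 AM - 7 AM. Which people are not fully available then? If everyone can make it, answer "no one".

Farrukh: not fully free for 06:00-07:00. Sofia: not fully free for 06:00-07:00. Jun: free for 06:00-07:00. Nikolai: not fully free for 06:00-07:00. Sam: free for 06:00-07:00.

Farrukh, Nikolai, Sofia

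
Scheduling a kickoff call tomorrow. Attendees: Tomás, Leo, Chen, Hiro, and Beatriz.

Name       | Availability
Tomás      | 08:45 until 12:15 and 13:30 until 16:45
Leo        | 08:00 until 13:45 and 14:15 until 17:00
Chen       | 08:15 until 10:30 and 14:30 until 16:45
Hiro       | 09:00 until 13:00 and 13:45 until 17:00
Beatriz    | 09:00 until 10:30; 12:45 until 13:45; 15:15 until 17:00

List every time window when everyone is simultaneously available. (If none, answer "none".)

09:00-10:30, 15:15-16:45

Tomás ∩ Leo: 08:45-12:15, 13:30-13:45, 14:15-16:45.
Tomás ∩ Leo ∩ Chen: 08:45-10:30, 14:30-16:45.
Tomás ∩ Leo ∩ Chen ∩ Hiro: 09:00-10:30, 14:30-16:45.
Tomás ∩ Leo ∩ Chen ∩ Hiro ∩ Beatriz: 09:00-10:30, 15:15-16:45.
Those are the intersection windows.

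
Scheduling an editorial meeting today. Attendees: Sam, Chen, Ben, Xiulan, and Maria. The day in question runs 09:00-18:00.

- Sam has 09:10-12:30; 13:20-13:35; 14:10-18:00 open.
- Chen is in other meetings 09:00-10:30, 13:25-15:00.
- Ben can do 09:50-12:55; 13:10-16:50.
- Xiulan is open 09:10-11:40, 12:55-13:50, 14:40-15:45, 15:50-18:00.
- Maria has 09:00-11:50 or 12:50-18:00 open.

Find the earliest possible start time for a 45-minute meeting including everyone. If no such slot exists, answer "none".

Sam free: 09:10-12:30, 13:20-13:35, 14:10-18:00.
Chen free: 10:30-13:25, 15:00-18:00 (invert busy blocks within the working day).
Ben free: 09:50-12:55, 13:10-16:50.
Xiulan free: 09:10-11:40, 12:55-13:50, 14:40-15:45, 15:50-18:00.
Maria free: 09:00-11:50, 12:50-18:00.
Sam ∩ Chen: 10:30-12:30, 13:20-13:25, 15:00-18:00.
Sam ∩ Chen ∩ Ben: 10:30-12:30, 13:20-13:25, 15:00-16:50.
Sam ∩ Chen ∩ Ben ∩ Xiulan: 10:30-11:40, 13:20-13:25, 15:00-15:45, 15:50-16:50.
Sam ∩ Chen ∩ Ben ∩ Xiulan ∩ Maria: 10:30-11:40, 13:20-13:25, 15:00-15:45, 15:50-16:50.
So the common availability across everyone is 10:30-11:40, 13:20-13:25, 15:00-15:45, 15:50-16:50.
The first common window of at least 45 minutes is 10:30-11:40, so the earliest start is 10:30.

10:30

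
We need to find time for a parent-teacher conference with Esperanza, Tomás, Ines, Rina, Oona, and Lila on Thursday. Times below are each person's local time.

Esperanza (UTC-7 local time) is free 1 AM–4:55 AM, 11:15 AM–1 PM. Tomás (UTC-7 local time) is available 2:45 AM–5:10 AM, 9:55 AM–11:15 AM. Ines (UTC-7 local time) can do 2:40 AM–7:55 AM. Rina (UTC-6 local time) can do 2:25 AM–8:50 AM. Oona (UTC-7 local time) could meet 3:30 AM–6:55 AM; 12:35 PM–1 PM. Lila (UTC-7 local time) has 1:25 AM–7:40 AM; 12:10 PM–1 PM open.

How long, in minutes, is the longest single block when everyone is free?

85

Esperanza in UTC: 08:00-11:55, 18:15-20:00 (add 7h to convert from UTC-7).
Tomás in UTC: 09:45-12:10, 16:55-18:15 (add 7h to convert from UTC-7).
Ines in UTC: 09:40-14:55 (add 7h to convert from UTC-7).
Rina in UTC: 08:25-14:50 (add 6h to convert from UTC-6).
Oona in UTC: 10:30-13:55, 19:35-20:00 (add 7h to convert from UTC-7).
Lila in UTC: 08:25-14:40, 19:10-20:00 (add 7h to convert from UTC-7).
Esperanza ∩ Tomás: 09:45-11:55.
Esperanza ∩ Tomás ∩ Ines: 09:45-11:55.
Esperanza ∩ Tomás ∩ Ines ∩ Rina: 09:45-11:55.
Esperanza ∩ Tomás ∩ Ines ∩ Rina ∩ Oona: 10:30-11:55.
Esperanza ∩ Tomás ∩ Ines ∩ Rina ∩ Oona ∩ Lila: 10:30-11:55.
Those are the intersection windows.
The longest is 10:30-11:55 at 85 minutes.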